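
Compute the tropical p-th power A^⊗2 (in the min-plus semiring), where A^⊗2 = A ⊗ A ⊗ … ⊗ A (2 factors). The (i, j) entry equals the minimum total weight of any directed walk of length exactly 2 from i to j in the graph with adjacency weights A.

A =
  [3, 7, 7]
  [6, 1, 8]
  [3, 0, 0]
A^⊗2 =
  [6, 7, 7]
  [7, 2, 8]
  [3, 0, 0]

Each entry (A^⊗2)_ij equals the minimum over all length-2 walks i = v_0 → v_1 → … → v_2 = j of Σ_t A[v_t][v_{t+1}]. For example, for (i, j) = (0, 2) we minimise over 3 possible intermediate vertex sequences; the minimum is 7, attained along the walk 0 → 2 → 2.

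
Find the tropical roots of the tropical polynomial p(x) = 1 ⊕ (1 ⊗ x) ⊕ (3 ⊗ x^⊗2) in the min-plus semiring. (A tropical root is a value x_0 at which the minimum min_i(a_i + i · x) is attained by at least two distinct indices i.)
Roots: {-2, 0}

Each tropical root is a break point of the lower envelope of the lines y = a_i + i · x (there are 3 lines, with slopes 0, 1, ..., 2). Only the lines that attain the minimum somewhere contribute to roots; other lines are dominated. Here the surviving (envelope) indices are i = 2, i = 1, i = 0.
Intersections between consecutive envelope lines give the roots: for adjacent envelope indices i < j the intersection is x = (a_i − a_j) / (j − i). Reading off the sorted break points: {-2, 0}.
Verification: at each break x_0, at least two indices attain the minimum of min_i(a_i + i · x_0).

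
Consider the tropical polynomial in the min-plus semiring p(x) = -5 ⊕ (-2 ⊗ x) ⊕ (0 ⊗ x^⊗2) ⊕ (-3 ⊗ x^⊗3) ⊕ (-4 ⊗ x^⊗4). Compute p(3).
p(3) = -5

A tropical monomial a ⊗ x^⊗i evaluates to a + i · x. Evaluating each term at x = 3:
  Term 0 contributes -5 + 0 · 3 = -5
  Term 1 contributes -2 + 1 · 3 = 1
  Term 2 contributes 0 + 2 · 3 = 6
  Term 3 contributes -3 + 3 · 3 = 6
  Term 4 contributes -4 + 4 · 3 = 8
p(3) = ⊕ of these = min[-5, 1, 6, 6, 8] = -5.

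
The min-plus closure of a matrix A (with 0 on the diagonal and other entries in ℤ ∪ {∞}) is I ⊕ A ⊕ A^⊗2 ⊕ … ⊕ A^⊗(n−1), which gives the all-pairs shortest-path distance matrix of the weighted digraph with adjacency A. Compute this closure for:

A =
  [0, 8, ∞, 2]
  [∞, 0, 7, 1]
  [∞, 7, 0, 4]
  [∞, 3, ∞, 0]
Closure =
  [0, 5, 12, 2]
  [∞, 0, 7, 1]
  [∞, 7, 0, 4]
  [∞, 3, 10, 0]

This is the Floyd-Warshall all-pairs shortest-path computation. For each intermediate vertex k = 0, 1, …, 3, update dist[i][j] ← min(dist[i][j], dist[i][k] + dist[k][j]). The final matrix gives, for each (i, j), the minimum total weight of any directed path from i to j (possibly empty when i = j).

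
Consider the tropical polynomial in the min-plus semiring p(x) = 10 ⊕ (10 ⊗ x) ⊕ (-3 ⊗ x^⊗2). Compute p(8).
p(8) = 10

A tropical monomial a ⊗ x^⊗i evaluates to a + i · x. Evaluating each term at x = 8:
  Term 0 contributes 10 + 0 · 8 = 10
  Term 1 contributes 10 + 1 · 8 = 18
  Term 2 contributes -3 + 2 · 8 = 13
p(8) = ⊕ of these = min[10, 18, 13] = 10.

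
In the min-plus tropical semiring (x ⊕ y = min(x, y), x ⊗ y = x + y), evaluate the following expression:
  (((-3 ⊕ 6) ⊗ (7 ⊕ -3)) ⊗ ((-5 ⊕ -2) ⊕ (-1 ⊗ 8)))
(((-3 ⊕ 6) ⊗ (7 ⊕ -3)) ⊗ ((-5 ⊕ -2) ⊕ (-1 ⊗ 8))) = -11

Expand innermost to outermost. Recall ⊕ takes the minimum of its arguments and ⊗ takes their sum. Working out the expression (((-3 ⊕ 6) ⊗ (7 ⊕ -3)) ⊗ ((-5 ⊕ -2) ⊕ (-1 ⊗ 8))) gives -11.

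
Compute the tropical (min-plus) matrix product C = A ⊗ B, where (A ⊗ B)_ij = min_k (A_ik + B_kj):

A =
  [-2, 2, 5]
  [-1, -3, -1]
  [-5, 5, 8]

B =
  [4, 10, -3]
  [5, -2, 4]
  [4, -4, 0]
A ⊗ B =
  [2, 0, -5]
  [2, -5, -4]
  [-1, 3, -8]

Apply the min-plus product entry-by-entry:
  C[0][0] = min over k of (A[0][0] + B[0][0] = -2 + 4 = 2, A[0][1] + B[1][0] = 2 + 5 = 7, A[0][2] + B[2][0] = 5 + 4 = 9) = 2 (attained at k = 0)
  C[0][1] = min over k of (A[0][0] + B[0][1] = -2 + 10 = 8, A[0][1] + B[1][1] = 2 + -2 = 0, A[0][2] + B[2][1] = 5 + -4 = 1) = 0 (attained at k = 1)
  C[0][2] = min over k of (A[0][0] + B[0][2] = -2 + -3 = -5, A[0][1] + B[1][2] = 2 + 4 = 6, A[0][2] + B[2][2] = 5 + 0 = 5) = -5 (attained at k = 0)
  C[1][0] = min over k of (A[1][0] + B[0][0] = -1 + 4 = 3, A[1][1] + B[1][0] = -3 + 5 = 2, A[1][2] + B[2][0] = -1 + 4 = 3) = 2 (attained at k = 1)
  C[1][1] = min over k of (A[1][0] + B[0][1] = -1 + 10 = 9, A[1][1] + B[1][1] = -3 + -2 = -5, A[1][2] + B[2][1] = -1 + -4 = -5) = -5 (attained at k = 1)
  C[1][2] = min over k of (A[1][0] + B[0][2] = -1 + -3 = -4, A[1][1] + B[1][2] = -3 + 4 = 1, A[1][2] + B[2][2] = -1 + 0 = -1) = -4 (attained at k = 0)
  C[2][0] = min over k of (A[2][0] + B[0][0] = -5 + 4 = -1, A[2][1] + B[1][0] = 5 + 5 = 10, A[2][2] + B[2][0] = 8 + 4 = 12) = -1 (attained at k = 0)
  C[2][1] = min over k of (A[2][0] + B[0][1] = -5 + 10 = 5, A[2][1] + B[1][1] = 5 + -2 = 3, A[2][2] + B[2][1] = 8 + -4 = 4) = 3 (attained at k = 1)
  C[2][2] = min over k of (A[2][0] + B[0][2] = -5 + -3 = -8, A[2][1] + B[1][2] = 5 + 4 = 9, A[2][2] + B[2][2] = 8 + 0 = 8) = -8 (attained at k = 0)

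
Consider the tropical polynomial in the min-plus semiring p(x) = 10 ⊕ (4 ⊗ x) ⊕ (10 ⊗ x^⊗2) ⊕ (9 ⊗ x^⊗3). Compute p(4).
p(4) = 8

A tropical monomial a ⊗ x^⊗i evaluates to a + i · x. Evaluating each term at x = 4:
  Term 0 contributes 10 + 0 · 4 = 10
  Term 1 contributes 4 + 1 · 4 = 8
  Term 2 contributes 10 + 2 · 4 = 18
  Term 3 contributes 9 + 3 · 4 = 21
p(4) = ⊕ of these = min[10, 8, 18, 21] = 8.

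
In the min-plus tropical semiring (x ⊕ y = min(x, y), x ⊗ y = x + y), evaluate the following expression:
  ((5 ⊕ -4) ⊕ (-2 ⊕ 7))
((5 ⊕ -4) ⊕ (-2 ⊕ 7)) = -4

Expand innermost to outermost. Recall ⊕ takes the minimum of its arguments and ⊗ takes their sum. Working out the expression ((5 ⊕ -4) ⊕ (-2 ⊕ 7)) gives -4.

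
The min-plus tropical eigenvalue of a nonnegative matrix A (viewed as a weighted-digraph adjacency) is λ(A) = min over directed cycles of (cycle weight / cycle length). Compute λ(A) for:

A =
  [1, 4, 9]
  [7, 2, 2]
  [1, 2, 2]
λ(A) = 1

Enumerate directed cycles and compute their means (weight / length). Sample:
  cycle 0 → 0: weight = 1, length = 1, mean = 1/1 ≈ 1.000
  cycle 1 → 1: weight = 2, length = 1, mean = 2/1 ≈ 2.000
  cycle 2 → 2: weight = 2, length = 1, mean = 2/1 ≈ 2.000
  cycle 0 → 1 → 0: weight = 11, length = 2, mean = 11/2 ≈ 5.500
  cycle 0 → 2 → 0: weight = 10, length = 2, mean = 10/2 ≈ 5.000
  cycle 1 → 0 → 1: weight = 11, length = 2, mean = 11/2 ≈ 5.500
Minimum mean = 1.000, attained e.g. along the cycle 0 → 0 with weight 1 and length 1. So λ(A) = 1/1 = 1.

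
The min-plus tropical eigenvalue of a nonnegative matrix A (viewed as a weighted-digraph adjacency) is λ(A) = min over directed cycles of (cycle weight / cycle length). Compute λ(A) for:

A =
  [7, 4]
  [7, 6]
λ(A) = 11/2

Enumerate directed cycles and compute their means (weight / length). Sample:
  cycle 0 → 0: weight = 7, length = 1, mean = 7/1 ≈ 7.000
  cycle 1 → 1: weight = 6, length = 1, mean = 6/1 ≈ 6.000
  cycle 0 → 1 → 0: weight = 11, length = 2, mean = 11/2 ≈ 5.500
  cycle 1 → 0 → 1: weight = 11, length = 2, mean = 11/2 ≈ 5.500
Minimum mean = 5.500, attained e.g. along the cycle 0 → 1 → 0 with weight 11 and length 2. So λ(A) = 11/2 = 11/2.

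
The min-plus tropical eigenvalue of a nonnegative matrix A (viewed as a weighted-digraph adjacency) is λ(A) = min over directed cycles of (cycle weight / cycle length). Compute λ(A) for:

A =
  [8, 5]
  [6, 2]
λ(A) = 2

Enumerate directed cycles and compute their means (weight / length). Sample:
  cycle 0 → 0: weight = 8, length = 1, mean = 8/1 ≈ 8.000
  cycle 1 → 1: weight = 2, length = 1, mean = 2/1 ≈ 2.000
  cycle 0 → 1 → 0: weight = 11, length = 2, mean = 11/2 ≈ 5.500
  cycle 1 → 0 → 1: weight = 11, length = 2, mean = 11/2 ≈ 5.500
Minimum mean = 2.000, attained e.g. along the cycle 1 → 1 with weight 2 and length 1. So λ(A) = 2/1 = 2.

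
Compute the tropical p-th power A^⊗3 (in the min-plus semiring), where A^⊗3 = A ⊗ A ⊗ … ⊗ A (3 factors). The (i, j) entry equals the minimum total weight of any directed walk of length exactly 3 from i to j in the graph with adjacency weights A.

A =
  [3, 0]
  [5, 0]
A^⊗3 =
  [5, 0]
  [5, 0]

Each entry (A^⊗3)_ij equals the minimum over all length-3 walks i = v_0 → v_1 → … → v_3 = j of Σ_t A[v_t][v_{t+1}]. For example, for (i, j) = (0, 1) we minimise over 4 possible intermediate vertex sequences; the minimum is 0, attained along the walk 0 → 1 → 1 → 1.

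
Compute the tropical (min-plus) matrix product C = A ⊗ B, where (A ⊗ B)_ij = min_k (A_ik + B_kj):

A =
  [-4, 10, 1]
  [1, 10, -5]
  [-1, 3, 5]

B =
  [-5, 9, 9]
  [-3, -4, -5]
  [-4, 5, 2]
A ⊗ B =
  [-9, 5, 3]
  [-9, 0, -3]
  [-6, -1, -2]

Apply the min-plus product entry-by-entry:
  C[0][0] = min over k of (A[0][0] + B[0][0] = -4 + -5 = -9, A[0][1] + B[1][0] = 10 + -3 = 7, A[0][2] + B[2][0] = 1 + -4 = -3) = -9 (attained at k = 0)
  C[0][1] = min over k of (A[0][0] + B[0][1] = -4 + 9 = 5, A[0][1] + B[1][1] = 10 + -4 = 6, A[0][2] + B[2][1] = 1 + 5 = 6) = 5 (attained at k = 0)
  C[0][2] = min over k of (A[0][0] + B[0][2] = -4 + 9 = 5, A[0][1] + B[1][2] = 10 + -5 = 5, A[0][2] + B[2][2] = 1 + 2 = 3) = 3 (attained at k = 2)
  C[1][0] = min over k of (A[1][0] + B[0][0] = 1 + -5 = -4, A[1][1] + B[1][0] = 10 + -3 = 7, A[1][2] + B[2][0] = -5 + -4 = -9) = -9 (attained at k = 2)
  C[1][1] = min over k of (A[1][0] + B[0][1] = 1 + 9 = 10, A[1][1] + B[1][1] = 10 + -4 = 6, A[1][2] + B[2][1] = -5 + 5 = 0) = 0 (attained at k = 2)
  C[1][2] = min over k of (A[1][0] + B[0][2] = 1 + 9 = 10, A[1][1] + B[1][2] = 10 + -5 = 5, A[1][2] + B[2][2] = -5 + 2 = -3) = -3 (attained at k = 2)
  C[2][0] = min over k of (A[2][0] + B[0][0] = -1 + -5 = -6, A[2][1] + B[1][0] = 3 + -3 = 0, A[2][2] + B[2][0] = 5 + -4 = 1) = -6 (attained at k = 0)
  C[2][1] = min over k of (A[2][0] + B[0][1] = -1 + 9 = 8, A[2][1] + B[1][1] = 3 + -4 = -1, A[2][2] + B[2][1] = 5 + 5 = 10) = -1 (attained at k = 1)
  C[2][2] = min over k of (A[2][0] + B[0][2] = -1 + 9 = 8, A[2][1] + B[1][2] = 3 + -5 = -2, A[2][2] + B[2][2] = 5 + 2 = 7) = -2 (attained at k = 1)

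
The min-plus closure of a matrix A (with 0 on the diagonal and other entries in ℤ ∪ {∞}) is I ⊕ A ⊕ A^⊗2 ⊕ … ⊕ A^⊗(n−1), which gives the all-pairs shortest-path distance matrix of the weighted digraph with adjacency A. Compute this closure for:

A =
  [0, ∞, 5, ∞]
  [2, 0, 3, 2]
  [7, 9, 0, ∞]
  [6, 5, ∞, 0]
Closure =
  [0, 14, 5, 16]
  [2, 0, 3, 2]
  [7, 9, 0, 11]
  [6, 5, 8, 0]

This is the Floyd-Warshall all-pairs shortest-path computation. For each intermediate vertex k = 0, 1, …, 3, update dist[i][j] ← min(dist[i][j], dist[i][k] + dist[k][j]). The final matrix gives, for each (i, j), the minimum total weight of any directed path from i to j (possibly empty when i = j).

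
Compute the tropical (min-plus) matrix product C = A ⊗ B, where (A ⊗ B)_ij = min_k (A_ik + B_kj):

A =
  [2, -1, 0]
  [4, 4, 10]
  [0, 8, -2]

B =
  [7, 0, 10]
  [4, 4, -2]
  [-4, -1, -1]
A ⊗ B =
  [-4, -1, -3]
  [6, 4, 2]
  [-6, -3, -3]

Apply the min-plus product entry-by-entry:
  C[0][0] = min over k of (A[0][0] + B[0][0] = 2 + 7 = 9, A[0][1] + B[1][0] = -1 + 4 = 3, A[0][2] + B[2][0] = 0 + -4 = -4) = -4 (attained at k = 2)
  C[0][1] = min over k of (A[0][0] + B[0][1] = 2 + 0 = 2, A[0][1] + B[1][1] = -1 + 4 = 3, A[0][2] + B[2][1] = 0 + -1 = -1) = -1 (attained at k = 2)
  C[0][2] = min over k of (A[0][0] + B[0][2] = 2 + 10 = 12, A[0][1] + B[1][2] = -1 + -2 = -3, A[0][2] + B[2][2] = 0 + -1 = -1) = -3 (attained at k = 1)
  C[1][0] = min over k of (A[1][0] + B[0][0] = 4 + 7 = 11, A[1][1] + B[1][0] = 4 + 4 = 8, A[1][2] + B[2][0] = 10 + -4 = 6) = 6 (attained at k = 2)
  C[1][1] = min over k of (A[1][0] + B[0][1] = 4 + 0 = 4, A[1][1] + B[1][1] = 4 + 4 = 8, A[1][2] + B[2][1] = 10 + -1 = 9) = 4 (attained at k = 0)
  C[1][2] = min over k of (A[1][0] + B[0][2] = 4 + 10 = 14, A[1][1] + B[1][2] = 4 + -2 = 2, A[1][2] + B[2][2] = 10 + -1 = 9) = 2 (attained at k = 1)
  C[2][0] = min over k of (A[2][0] + B[0][0] = 0 + 7 = 7, A[2][1] + B[1][0] = 8 + 4 = 12, A[2][2] + B[2][0] = -2 + -4 = -6) = -6 (attained at k = 2)
  C[2][1] = min over k of (A[2][0] + B[0][1] = 0 + 0 = 0, A[2][1] + B[1][1] = 8 + 4 = 12, A[2][2] + B[2][1] = -2 + -1 = -3) = -3 (attained at k = 2)
  C[2][2] = min over k of (A[2][0] + B[0][2] = 0 + 10 = 10, A[2][1] + B[1][2] = 8 + -2 = 6, A[2][2] + B[2][2] = -2 + -1 = -3) = -3 (attained at k = 2)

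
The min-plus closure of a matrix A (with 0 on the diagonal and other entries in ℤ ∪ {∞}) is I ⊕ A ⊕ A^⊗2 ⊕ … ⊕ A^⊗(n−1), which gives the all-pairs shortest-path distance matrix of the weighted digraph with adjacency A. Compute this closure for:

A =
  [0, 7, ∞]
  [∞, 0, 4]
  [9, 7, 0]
Closure =
  [0, 7, 11]
  [13, 0, 4]
  [9, 7, 0]

This is the Floyd-Warshall all-pairs shortest-path computation. For each intermediate vertex k = 0, 1, …, 2, update dist[i][j] ← min(dist[i][j], dist[i][k] + dist[k][j]). The final matrix gives, for each (i, j), the minimum total weight of any directed path from i to j (possibly empty when i = j).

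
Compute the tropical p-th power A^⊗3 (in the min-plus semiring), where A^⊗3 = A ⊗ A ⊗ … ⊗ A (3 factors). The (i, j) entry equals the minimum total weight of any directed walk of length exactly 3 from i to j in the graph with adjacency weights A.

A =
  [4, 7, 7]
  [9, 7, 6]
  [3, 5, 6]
A^⊗3 =
  [12, 15, 15]
  [13, 16, 16]
  [11, 14, 14]

Each entry (A^⊗3)_ij equals the minimum over all length-3 walks i = v_0 → v_1 → … → v_3 = j of Σ_t A[v_t][v_{t+1}]. For example, for (i, j) = (0, 2) we minimise over 9 possible intermediate vertex sequences; the minimum is 15, attained along the walk 0 → 0 → 0 → 2.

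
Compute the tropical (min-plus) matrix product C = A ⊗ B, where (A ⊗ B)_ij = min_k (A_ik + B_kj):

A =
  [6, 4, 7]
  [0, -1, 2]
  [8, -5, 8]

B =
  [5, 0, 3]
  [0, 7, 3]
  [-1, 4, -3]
A ⊗ B =
  [4, 6, 4]
  [-1, 0, -1]
  [-5, 2, -2]

Apply the min-plus product entry-by-entry:
  C[0][0] = min over k of (A[0][0] + B[0][0] = 6 + 5 = 11, A[0][1] + B[1][0] = 4 + 0 = 4, A[0][2] + B[2][0] = 7 + -1 = 6) = 4 (attained at k = 1)
  C[0][1] = min over k of (A[0][0] + B[0][1] = 6 + 0 = 6, A[0][1] + B[1][1] = 4 + 7 = 11, A[0][2] + B[2][1] = 7 + 4 = 11) = 6 (attained at k = 0)
  C[0][2] = min over k of (A[0][0] + B[0][2] = 6 + 3 = 9, A[0][1] + B[1][2] = 4 + 3 = 7, A[0][2] + B[2][2] = 7 + -3 = 4) = 4 (attained at k = 2)
  C[1][0] = min over k of (A[1][0] + B[0][0] = 0 + 5 = 5, A[1][1] + B[1][0] = -1 + 0 = -1, A[1][2] + B[2][0] = 2 + -1 = 1) = -1 (attained at k = 1)
  C[1][1] = min over k of (A[1][0] + B[0][1] = 0 + 0 = 0, A[1][1] + B[1][1] = -1 + 7 = 6, A[1][2] + B[2][1] = 2 + 4 = 6) = 0 (attained at k = 0)
  C[1][2] = min over k of (A[1][0] + B[0][2] = 0 + 3 = 3, A[1][1] + B[1][2] = -1 + 3 = 2, A[1][2] + B[2][2] = 2 + -3 = -1) = -1 (attained at k = 2)
  C[2][0] = min over k of (A[2][0] + B[0][0] = 8 + 5 = 13, A[2][1] + B[1][0] = -5 + 0 = -5, A[2][2] + B[2][0] = 8 + -1 = 7) = -5 (attained at k = 1)
  C[2][1] = min over k of (A[2][0] + B[0][1] = 8 + 0 = 8, A[2][1] + B[1][1] = -5 + 7 = 2, A[2][2] + B[2][1] = 8 + 4 = 12) = 2 (attained at k = 1)
  C[2][2] = min over k of (A[2][0] + B[0][2] = 8 + 3 = 11, A[2][1] + B[1][2] = -5 + 3 = -2, A[2][2] + B[2][2] = 8 + -3 = 5) = -2 (attained at k = 1)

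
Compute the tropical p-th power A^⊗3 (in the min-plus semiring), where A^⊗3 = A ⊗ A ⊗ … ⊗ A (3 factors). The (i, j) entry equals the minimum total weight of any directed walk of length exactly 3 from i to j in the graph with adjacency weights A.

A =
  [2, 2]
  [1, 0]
A^⊗3 =
  [3, 2]
  [1, 0]

Each entry (A^⊗3)_ij equals the minimum over all length-3 walks i = v_0 → v_1 → … → v_3 = j of Σ_t A[v_t][v_{t+1}]. For example, for (i, j) = (0, 1) we minimise over 4 possible intermediate vertex sequences; the minimum is 2, attained along the walk 0 → 1 → 1 → 1.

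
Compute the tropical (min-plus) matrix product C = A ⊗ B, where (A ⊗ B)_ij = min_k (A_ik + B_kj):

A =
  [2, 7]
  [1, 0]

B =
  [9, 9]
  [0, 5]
A ⊗ B =
  [7, 11]
  [0, 5]

Apply the min-plus product entry-by-entry:
  C[0][0] = min over k of (A[0][0] + B[0][0] = 2 + 9 = 11, A[0][1] + B[1][0] = 7 + 0 = 7) = 7 (attained at k = 1)
  C[0][1] = min over k of (A[0][0] + B[0][1] = 2 + 9 = 11, A[0][1] + B[1][1] = 7 + 5 = 12) = 11 (attained at k = 0)
  C[1][0] = min over k of (A[1][0] + B[0][0] = 1 + 9 = 10, A[1][1] + B[1][0] = 0 + 0 = 0) = 0 (attained at k = 1)
  C[1][1] = min over k of (A[1][0] + B[0][1] = 1 + 9 = 10, A[1][1] + B[1][1] = 0 + 5 = 5) = 5 (attained at k = 1)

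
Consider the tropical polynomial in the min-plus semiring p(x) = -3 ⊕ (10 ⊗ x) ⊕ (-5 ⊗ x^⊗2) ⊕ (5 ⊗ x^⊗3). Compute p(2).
p(2) = -3

A tropical monomial a ⊗ x^⊗i evaluates to a + i · x. Evaluating each term at x = 2:
  Term 0 contributes -3 + 0 · 2 = -3
  Term 1 contributes 10 + 1 · 2 = 12
  Term 2 contributes -5 + 2 · 2 = -1
  Term 3 contributes 5 + 3 · 2 = 11
p(2) = ⊕ of these = min[-3, 12, -1, 11] = -3.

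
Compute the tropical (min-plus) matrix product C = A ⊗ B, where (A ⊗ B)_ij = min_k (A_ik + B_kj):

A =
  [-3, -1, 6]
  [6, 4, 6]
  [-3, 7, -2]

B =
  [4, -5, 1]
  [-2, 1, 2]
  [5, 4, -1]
A ⊗ B =
  [-3, -8, -2]
  [2, 1, 5]
  [1, -8, -3]

Apply the min-plus product entry-by-entry:
  C[0][0] = min over k of (A[0][0] + B[0][0] = -3 + 4 = 1, A[0][1] + B[1][0] = -1 + -2 = -3, A[0][2] + B[2][0] = 6 + 5 = 11) = -3 (attained at k = 1)
  C[0][1] = min over k of (A[0][0] + B[0][1] = -3 + -5 = -8, A[0][1] + B[1][1] = -1 + 1 = 0, A[0][2] + B[2][1] = 6 + 4 = 10) = -8 (attained at k = 0)
  C[0][2] = min over k of (A[0][0] + B[0][2] = -3 + 1 = -2, A[0][1] + B[1][2] = -1 + 2 = 1, A[0][2] + B[2][2] = 6 + -1 = 5) = -2 (attained at k = 0)
  C[1][0] = min over k of (A[1][0] + B[0][0] = 6 + 4 = 10, A[1][1] + B[1][0] = 4 + -2 = 2, A[1][2] + B[2][0] = 6 + 5 = 11) = 2 (attained at k = 1)
  C[1][1] = min over k of (A[1][0] + B[0][1] = 6 + -5 = 1, A[1][1] + B[1][1] = 4 + 1 = 5, A[1][2] + B[2][1] = 6 + 4 = 10) = 1 (attained at k = 0)
  C[1][2] = min over k of (A[1][0] + B[0][2] = 6 + 1 = 7, A[1][1] + B[1][2] = 4 + 2 = 6, A[1][2] + B[2][2] = 6 + -1 = 5) = 5 (attained at k = 2)
  C[2][0] = min over k of (A[2][0] + B[0][0] = -3 + 4 = 1, A[2][1] + B[1][0] = 7 + -2 = 5, A[2][2] + B[2][0] = -2 + 5 = 3) = 1 (attained at k = 0)
  C[2][1] = min over k of (A[2][0] + B[0][1] = -3 + -5 = -8, A[2][1] + B[1][1] = 7 + 1 = 8, A[2][2] + B[2][1] = -2 + 4 = 2) = -8 (attained at k = 0)
  C[2][2] = min over k of (A[2][0] + B[0][2] = -3 + 1 = -2, A[2][1] + B[1][2] = 7 + 2 = 9, A[2][2] + B[2][2] = -2 + -1 = -3) = -3 (attained at k = 2)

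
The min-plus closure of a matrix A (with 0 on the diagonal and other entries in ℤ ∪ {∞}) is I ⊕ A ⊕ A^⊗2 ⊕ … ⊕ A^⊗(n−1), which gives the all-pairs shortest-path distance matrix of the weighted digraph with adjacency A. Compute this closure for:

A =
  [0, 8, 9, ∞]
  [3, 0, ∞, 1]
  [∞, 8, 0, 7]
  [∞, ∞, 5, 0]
Closure =
  [0, 8, 9, 9]
  [3, 0, 6, 1]
  [11, 8, 0, 7]
  [16, 13, 5, 0]

This is the Floyd-Warshall all-pairs shortest-path computation. For each intermediate vertex k = 0, 1, …, 3, update dist[i][j] ← min(dist[i][j], dist[i][k] + dist[k][j]). The final matrix gives, for each (i, j), the minimum total weight of any directed path from i to j (possibly empty when i = j).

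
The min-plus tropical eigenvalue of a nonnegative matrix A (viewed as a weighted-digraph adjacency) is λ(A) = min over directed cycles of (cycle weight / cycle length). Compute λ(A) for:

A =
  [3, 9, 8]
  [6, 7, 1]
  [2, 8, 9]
λ(A) = 3

Enumerate directed cycles and compute their means (weight / length). Sample:
  cycle 0 → 0: weight = 3, length = 1, mean = 3/1 ≈ 3.000
  cycle 1 → 1: weight = 7, length = 1, mean = 7/1 ≈ 7.000
  cycle 2 → 2: weight = 9, length = 1, mean = 9/1 ≈ 9.000
  cycle 0 → 1 → 0: weight = 15, length = 2, mean = 15/2 ≈ 7.500
  cycle 0 → 2 → 0: weight = 10, length = 2, mean = 10/2 ≈ 5.000
  cycle 1 → 0 → 1: weight = 15, length = 2, mean = 15/2 ≈ 7.500
Minimum mean = 3.000, attained e.g. along the cycle 0 → 0 with weight 3 and length 1. So λ(A) = 3/1 = 3.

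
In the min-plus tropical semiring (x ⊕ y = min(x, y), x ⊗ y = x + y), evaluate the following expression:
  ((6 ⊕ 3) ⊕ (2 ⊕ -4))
((6 ⊕ 3) ⊕ (2 ⊕ -4)) = -4

Expand innermost to outermost. Recall ⊕ takes the minimum of its arguments and ⊗ takes their sum. Working out the expression ((6 ⊕ 3) ⊕ (2 ⊕ -4)) gives -4.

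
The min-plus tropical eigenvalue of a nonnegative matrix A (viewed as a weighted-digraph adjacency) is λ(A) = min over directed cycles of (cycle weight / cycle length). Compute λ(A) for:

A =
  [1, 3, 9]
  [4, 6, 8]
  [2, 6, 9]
λ(A) = 1

Enumerate directed cycles and compute their means (weight / length). Sample:
  cycle 0 → 0: weight = 1, length = 1, mean = 1/1 ≈ 1.000
  cycle 1 → 1: weight = 6, length = 1, mean = 6/1 ≈ 6.000
  cycle 2 → 2: weight = 9, length = 1, mean = 9/1 ≈ 9.000
  cycle 0 → 1 → 0: weight = 7, length = 2, mean = 7/2 ≈ 3.500
  cycle 0 → 2 → 0: weight = 11, length = 2, mean = 11/2 ≈ 5.500
  cycle 1 → 0 → 1: weight = 7, length = 2, mean = 7/2 ≈ 3.500
Minimum mean = 1.000, attained e.g. along the cycle 0 → 0 with weight 1 and length 1. So λ(A) = 1/1 = 1.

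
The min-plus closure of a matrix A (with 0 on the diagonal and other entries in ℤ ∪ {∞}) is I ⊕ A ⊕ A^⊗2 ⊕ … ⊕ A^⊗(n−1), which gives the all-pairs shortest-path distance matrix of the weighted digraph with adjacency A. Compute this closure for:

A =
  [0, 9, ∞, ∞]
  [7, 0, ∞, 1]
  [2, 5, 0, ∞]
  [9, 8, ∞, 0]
Closure =
  [0, 9, ∞, 10]
  [7, 0, ∞, 1]
  [2, 5, 0, 6]
  [9, 8, ∞, 0]

This is the Floyd-Warshall all-pairs shortest-path computation. For each intermediate vertex k = 0, 1, …, 3, update dist[i][j] ← min(dist[i][j], dist[i][k] + dist[k][j]). The final matrix gives, for each (i, j), the minimum total weight of any directed path from i to j (possibly empty when i = j).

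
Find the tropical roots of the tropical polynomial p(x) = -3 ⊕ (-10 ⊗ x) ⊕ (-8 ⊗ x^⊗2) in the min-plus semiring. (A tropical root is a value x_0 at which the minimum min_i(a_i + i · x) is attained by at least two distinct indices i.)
Roots: {-2, 7}

Each tropical root is a break point of the lower envelope of the lines y = a_i + i · x (there are 3 lines, with slopes 0, 1, ..., 2). Only the lines that attain the minimum somewhere contribute to roots; other lines are dominated. Here the surviving (envelope) indices are i = 2, i = 1, i = 0.
Intersections between consecutive envelope lines give the roots: for adjacent envelope indices i < j the intersection is x = (a_i − a_j) / (j − i). Reading off the sorted break points: {-2, 7}.
Verification: at each break x_0, at least two indices attain the minimum of min_i(a_i + i · x_0).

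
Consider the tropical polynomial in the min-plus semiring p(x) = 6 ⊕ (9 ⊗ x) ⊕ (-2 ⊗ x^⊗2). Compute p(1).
p(1) = 0

A tropical monomial a ⊗ x^⊗i evaluates to a + i · x. Evaluating each term at x = 1:
  Term 0 contributes 6 + 0 · 1 = 6
  Term 1 contributes 9 + 1 · 1 = 10
  Term 2 contributes -2 + 2 · 1 = 0
p(1) = ⊕ of these = min[6, 10, 0] = 0.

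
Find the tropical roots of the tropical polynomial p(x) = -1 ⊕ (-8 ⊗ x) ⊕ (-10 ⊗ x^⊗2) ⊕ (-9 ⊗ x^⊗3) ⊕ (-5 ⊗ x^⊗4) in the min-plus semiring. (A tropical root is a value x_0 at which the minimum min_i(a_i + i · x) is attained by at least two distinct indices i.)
Roots: {-4, -1, 2, 7}

Each tropical root is a break point of the lower envelope of the lines y = a_i + i · x (there are 5 lines, with slopes 0, 1, ..., 4). Only the lines that attain the minimum somewhere contribute to roots; other lines are dominated. Here the surviving (envelope) indices are i = 4, i = 3, i = 2, i = 1, i = 0.
Intersections between consecutive envelope lines give the roots: for adjacent envelope indices i < j the intersection is x = (a_i − a_j) / (j − i). Reading off the sorted break points: {-4, -1, 2, 7}.
Verification: at each break x_0, at least two indices attain the minimum of min_i(a_i + i · x_0).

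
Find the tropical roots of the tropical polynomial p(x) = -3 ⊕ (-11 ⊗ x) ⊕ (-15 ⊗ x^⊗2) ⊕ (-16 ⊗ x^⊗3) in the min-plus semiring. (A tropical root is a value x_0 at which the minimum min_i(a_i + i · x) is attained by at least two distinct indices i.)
Roots: {1, 4, 8}

Each tropical root is a break point of the lower envelope of the lines y = a_i + i · x (there are 4 lines, with slopes 0, 1, ..., 3). Only the lines that attain the minimum somewhere contribute to roots; other lines are dominated. Here the surviving (envelope) indices are i = 3, i = 2, i = 1, i = 0.
Intersections between consecutive envelope lines give the roots: for adjacent envelope indices i < j the intersection is x = (a_i − a_j) / (j − i). Reading off the sorted break points: {1, 4, 8}.
Verification: at each break x_0, at least two indices attain the minimum of min_i(a_i + i · x_0).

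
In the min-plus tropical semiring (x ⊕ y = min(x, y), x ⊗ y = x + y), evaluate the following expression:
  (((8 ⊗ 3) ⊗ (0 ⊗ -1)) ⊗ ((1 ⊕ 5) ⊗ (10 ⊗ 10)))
(((8 ⊗ 3) ⊗ (0 ⊗ -1)) ⊗ ((1 ⊕ 5) ⊗ (10 ⊗ 10))) = 31

Expand innermost to outermost. Recall ⊕ takes the minimum of its arguments and ⊗ takes their sum. Working out the expression (((8 ⊗ 3) ⊗ (0 ⊗ -1)) ⊗ ((1 ⊕ 5) ⊗ (10 ⊗ 10))) gives 31.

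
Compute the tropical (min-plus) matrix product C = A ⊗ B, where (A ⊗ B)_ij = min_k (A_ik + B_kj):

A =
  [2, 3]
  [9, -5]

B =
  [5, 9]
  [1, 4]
A ⊗ B =
  [4, 7]
  [-4, -1]

Apply the min-plus product entry-by-entry:
  C[0][0] = min over k of (A[0][0] + B[0][0] = 2 + 5 = 7, A[0][1] + B[1][0] = 3 + 1 = 4) = 4 (attained at k = 1)
  C[0][1] = min over k of (A[0][0] + B[0][1] = 2 + 9 = 11, A[0][1] + B[1][1] = 3 + 4 = 7) = 7 (attained at k = 1)
  C[1][0] = min over k of (A[1][0] + B[0][0] = 9 + 5 = 14, A[1][1] + B[1][0] = -5 + 1 = -4) = -4 (attained at k = 1)
  C[1][1] = min over k of (A[1][0] + B[0][1] = 9 + 9 = 18, A[1][1] + B[1][1] = -5 + 4 = -1) = -1 (attained at k = 1)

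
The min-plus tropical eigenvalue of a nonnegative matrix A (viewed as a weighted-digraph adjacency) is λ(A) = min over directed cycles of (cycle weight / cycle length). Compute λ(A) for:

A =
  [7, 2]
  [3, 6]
λ(A) = 5/2

Enumerate directed cycles and compute their means (weight / length). Sample:
  cycle 0 → 0: weight = 7, length = 1, mean = 7/1 ≈ 7.000
  cycle 1 → 1: weight = 6, length = 1, mean = 6/1 ≈ 6.000
  cycle 0 → 1 → 0: weight = 5, length = 2, mean = 5/2 ≈ 2.500
  cycle 1 → 0 → 1: weight = 5, length = 2, mean = 5/2 ≈ 2.500
Minimum mean = 2.500, attained e.g. along the cycle 0 → 1 → 0 with weight 5 and length 2. So λ(A) = 5/2 = 5/2.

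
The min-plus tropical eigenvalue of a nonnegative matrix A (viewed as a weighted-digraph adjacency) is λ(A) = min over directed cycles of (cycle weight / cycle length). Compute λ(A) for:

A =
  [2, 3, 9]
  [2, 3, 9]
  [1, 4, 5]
λ(A) = 2

Enumerate directed cycles and compute their means (weight / length). Sample:
  cycle 0 → 0: weight = 2, length = 1, mean = 2/1 ≈ 2.000
  cycle 1 → 1: weight = 3, length = 1, mean = 3/1 ≈ 3.000
  cycle 2 → 2: weight = 5, length = 1, mean = 5/1 ≈ 5.000
  cycle 0 → 1 → 0: weight = 5, length = 2, mean = 5/2 ≈ 2.500
  cycle 0 → 2 → 0: weight = 10, length = 2, mean = 10/2 ≈ 5.000
  cycle 1 → 0 → 1: weight = 5, length = 2, mean = 5/2 ≈ 2.500
Minimum mean = 2.000, attained e.g. along the cycle 0 → 0 with weight 2 and length 1. So λ(A) = 2/1 = 2.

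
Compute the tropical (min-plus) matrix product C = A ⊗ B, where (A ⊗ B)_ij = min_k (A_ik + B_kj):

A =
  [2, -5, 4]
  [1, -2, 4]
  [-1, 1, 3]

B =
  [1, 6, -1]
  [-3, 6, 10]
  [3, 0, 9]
A ⊗ B =
  [-8, 1, 1]
  [-5, 4, 0]
  [-2, 3, -2]

Apply the min-plus product entry-by-entry:
  C[0][0] = min over k of (A[0][0] + B[0][0] = 2 + 1 = 3, A[0][1] + B[1][0] = -5 + -3 = -8, A[0][2] + B[2][0] = 4 + 3 = 7) = -8 (attained at k = 1)
  C[0][1] = min over k of (A[0][0] + B[0][1] = 2 + 6 = 8, A[0][1] + B[1][1] = -5 + 6 = 1, A[0][2] + B[2][1] = 4 + 0 = 4) = 1 (attained at k = 1)
  C[0][2] = min over k of (A[0][0] + B[0][2] = 2 + -1 = 1, A[0][1] + B[1][2] = -5 + 10 = 5, A[0][2] + B[2][2] = 4 + 9 = 13) = 1 (attained at k = 0)
  C[1][0] = min over k of (A[1][0] + B[0][0] = 1 + 1 = 2, A[1][1] + B[1][0] = -2 + -3 = -5, A[1][2] + B[2][0] = 4 + 3 = 7) = -5 (attained at k = 1)
  C[1][1] = min over k of (A[1][0] + B[0][1] = 1 + 6 = 7, A[1][1] + B[1][1] = -2 + 6 = 4, A[1][2] + B[2][1] = 4 + 0 = 4) = 4 (attained at k = 1)
  C[1][2] = min over k of (A[1][0] + B[0][2] = 1 + -1 = 0, A[1][1] + B[1][2] = -2 + 10 = 8, A[1][2] + B[2][2] = 4 + 9 = 13) = 0 (attained at k = 0)
  C[2][0] = min over k of (A[2][0] + B[0][0] = -1 + 1 = 0, A[2][1] + B[1][0] = 1 + -3 = -2, A[2][2] + B[2][0] = 3 + 3 = 6) = -2 (attained at k = 1)
  C[2][1] = min over k of (A[2][0] + B[0][1] = -1 + 6 = 5, A[2][1] + B[1][1] = 1 + 6 = 7, A[2][2] + B[2][1] = 3 + 0 = 3) = 3 (attained at k = 2)
  C[2][2] = min over k of (A[2][0] + B[0][2] = -1 + -1 = -2, A[2][1] + B[1][2] = 1 + 10 = 11, A[2][2] + B[2][2] = 3 + 9 = 12) = -2 (attained at k = 0)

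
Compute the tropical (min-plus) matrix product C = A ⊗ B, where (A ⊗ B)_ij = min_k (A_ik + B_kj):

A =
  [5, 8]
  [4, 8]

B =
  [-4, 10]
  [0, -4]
A ⊗ B =
  [1, 4]
  [0, 4]

Apply the min-plus product entry-by-entry:
  C[0][0] = min over k of (A[0][0] + B[0][0] = 5 + -4 = 1, A[0][1] + B[1][0] = 8 + 0 = 8) = 1 (attained at k = 0)
  C[0][1] = min over k of (A[0][0] + B[0][1] = 5 + 10 = 15, A[0][1] + B[1][1] = 8 + -4 = 4) = 4 (attained at k = 1)
  C[1][0] = min over k of (A[1][0] + B[0][0] = 4 + -4 = 0, A[1][1] + B[1][0] = 8 + 0 = 8) = 0 (attained at k = 0)
  C[1][1] = min over k of (A[1][0] + B[0][1] = 4 + 10 = 14, A[1][1] + B[1][1] = 8 + -4 = 4) = 4 (attained at k = 1)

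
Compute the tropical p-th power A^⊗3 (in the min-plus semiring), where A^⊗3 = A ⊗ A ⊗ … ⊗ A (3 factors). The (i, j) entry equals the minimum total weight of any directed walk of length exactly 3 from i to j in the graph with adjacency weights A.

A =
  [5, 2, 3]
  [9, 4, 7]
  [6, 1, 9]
A^⊗3 =
  [13, 8, 11]
  [17, 12, 15]
  [14, 9, 12]

Each entry (A^⊗3)_ij equals the minimum over all length-3 walks i = v_0 → v_1 → … → v_3 = j of Σ_t A[v_t][v_{t+1}]. For example, for (i, j) = (0, 2) we minimise over 9 possible intermediate vertex sequences; the minimum is 11, attained along the walk 0 → 2 → 1 → 2.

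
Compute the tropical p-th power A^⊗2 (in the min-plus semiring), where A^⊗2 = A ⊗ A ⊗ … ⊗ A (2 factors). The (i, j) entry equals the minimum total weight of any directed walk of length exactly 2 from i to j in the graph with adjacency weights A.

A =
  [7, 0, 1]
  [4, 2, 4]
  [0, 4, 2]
A^⊗2 =
  [1, 2, 3]
  [4, 4, 5]
  [2, 0, 1]

Each entry (A^⊗2)_ij equals the minimum over all length-2 walks i = v_0 → v_1 → … → v_2 = j of Σ_t A[v_t][v_{t+1}]. For example, for (i, j) = (0, 2) we minimise over 3 possible intermediate vertex sequences; the minimum is 3, attained along the walk 0 → 2 → 2.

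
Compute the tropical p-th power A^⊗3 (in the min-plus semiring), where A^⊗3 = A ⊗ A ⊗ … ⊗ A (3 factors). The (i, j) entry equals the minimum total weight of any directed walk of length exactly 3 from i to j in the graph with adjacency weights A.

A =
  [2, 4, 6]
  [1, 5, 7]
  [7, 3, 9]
A^⊗3 =
  [6, 8, 10]
  [5, 7, 9]
  [6, 8, 10]

Each entry (A^⊗3)_ij equals the minimum over all length-3 walks i = v_0 → v_1 → … → v_3 = j of Σ_t A[v_t][v_{t+1}]. For example, for (i, j) = (0, 2) we minimise over 9 possible intermediate vertex sequences; the minimum is 10, attained along the walk 0 → 0 → 0 → 2.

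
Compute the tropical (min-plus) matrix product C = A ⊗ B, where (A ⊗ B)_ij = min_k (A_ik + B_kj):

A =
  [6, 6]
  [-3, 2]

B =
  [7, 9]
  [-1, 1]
A ⊗ B =
  [5, 7]
  [1, 3]

Apply the min-plus product entry-by-entry:
  C[0][0] = min over k of (A[0][0] + B[0][0] = 6 + 7 = 13, A[0][1] + B[1][0] = 6 + -1 = 5) = 5 (attained at k = 1)
  C[0][1] = min over k of (A[0][0] + B[0][1] = 6 + 9 = 15, A[0][1] + B[1][1] = 6 + 1 = 7) = 7 (attained at k = 1)
  C[1][0] = min over k of (A[1][0] + B[0][0] = -3 + 7 = 4, A[1][1] + B[1][0] = 2 + -1 = 1) = 1 (attained at k = 1)
  C[1][1] = min over k of (A[1][0] + B[0][1] = -3 + 9 = 6, A[1][1] + B[1][1] = 2 + 1 = 3) = 3 (attained at k = 1)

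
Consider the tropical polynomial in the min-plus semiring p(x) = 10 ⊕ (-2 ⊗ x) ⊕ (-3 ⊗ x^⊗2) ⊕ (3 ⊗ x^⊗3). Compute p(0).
p(0) = -3

A tropical monomial a ⊗ x^⊗i evaluates to a + i · x. Evaluating each term at x = 0:
  Term 0 contributes 10 + 0 · 0 = 10
  Term 1 contributes -2 + 1 · 0 = -2
  Term 2 contributes -3 + 2 · 0 = -3
  Term 3 contributes 3 + 3 · 0 = 3
p(0) = ⊕ of these = min[10, -2, -3, 3] = -3.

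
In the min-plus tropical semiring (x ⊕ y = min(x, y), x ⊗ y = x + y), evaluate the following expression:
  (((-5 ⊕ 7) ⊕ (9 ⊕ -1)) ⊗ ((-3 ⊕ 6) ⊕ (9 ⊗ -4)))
(((-5 ⊕ 7) ⊕ (9 ⊕ -1)) ⊗ ((-3 ⊕ 6) ⊕ (9 ⊗ -4))) = -8

Expand innermost to outermost. Recall ⊕ takes the minimum of its arguments and ⊗ takes their sum. Working out the expression (((-5 ⊕ 7) ⊕ (9 ⊕ -1)) ⊗ ((-3 ⊕ 6) ⊕ (9 ⊗ -4))) gives -8.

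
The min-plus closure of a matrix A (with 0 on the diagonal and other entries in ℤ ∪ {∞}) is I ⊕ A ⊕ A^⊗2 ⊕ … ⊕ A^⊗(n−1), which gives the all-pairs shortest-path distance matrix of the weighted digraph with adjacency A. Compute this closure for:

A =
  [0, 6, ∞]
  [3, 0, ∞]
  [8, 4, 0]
Closure =
  [0, 6, ∞]
  [3, 0, ∞]
  [7, 4, 0]

This is the Floyd-Warshall all-pairs shortest-path computation. For each intermediate vertex k = 0, 1, …, 2, update dist[i][j] ← min(dist[i][j], dist[i][k] + dist[k][j]). The final matrix gives, for each (i, j), the minimum total weight of any directed path from i to j (possibly empty when i = j).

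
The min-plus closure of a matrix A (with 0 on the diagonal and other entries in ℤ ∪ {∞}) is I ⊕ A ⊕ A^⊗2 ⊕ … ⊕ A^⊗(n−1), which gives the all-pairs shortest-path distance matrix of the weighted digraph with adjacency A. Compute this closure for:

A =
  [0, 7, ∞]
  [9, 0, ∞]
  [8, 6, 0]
Closure =
  [0, 7, ∞]
  [9, 0, ∞]
  [8, 6, 0]

This is the Floyd-Warshall all-pairs shortest-path computation. For each intermediate vertex k = 0, 1, …, 2, update dist[i][j] ← min(dist[i][j], dist[i][k] + dist[k][j]). The final matrix gives, for each (i, j), the minimum total weight of any directed path from i to j (possibly empty when i = j).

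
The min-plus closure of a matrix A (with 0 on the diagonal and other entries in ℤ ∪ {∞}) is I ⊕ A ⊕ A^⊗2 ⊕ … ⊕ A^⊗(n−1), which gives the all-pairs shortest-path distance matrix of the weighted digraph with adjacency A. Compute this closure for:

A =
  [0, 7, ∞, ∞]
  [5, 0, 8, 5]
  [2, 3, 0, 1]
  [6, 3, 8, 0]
Closure =
  [0, 7, 15, 12]
  [5, 0, 8, 5]
  [2, 3, 0, 1]
  [6, 3, 8, 0]

This is the Floyd-Warshall all-pairs shortest-path computation. For each intermediate vertex k = 0, 1, …, 3, update dist[i][j] ← min(dist[i][j], dist[i][k] + dist[k][j]). The final matrix gives, for each (i, j), the minimum total weight of any directed path from i to j (possibly empty when i = j).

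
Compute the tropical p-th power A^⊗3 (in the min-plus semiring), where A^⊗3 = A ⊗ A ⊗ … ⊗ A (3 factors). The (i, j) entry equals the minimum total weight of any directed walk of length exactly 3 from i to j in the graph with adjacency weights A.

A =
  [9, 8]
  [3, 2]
A^⊗3 =
  [13, 12]
  [7, 6]

Each entry (A^⊗3)_ij equals the minimum over all length-3 walks i = v_0 → v_1 → … → v_3 = j of Σ_t A[v_t][v_{t+1}]. For example, for (i, j) = (0, 1) we minimise over 4 possible intermediate vertex sequences; the minimum is 12, attained along the walk 0 → 1 → 1 → 1.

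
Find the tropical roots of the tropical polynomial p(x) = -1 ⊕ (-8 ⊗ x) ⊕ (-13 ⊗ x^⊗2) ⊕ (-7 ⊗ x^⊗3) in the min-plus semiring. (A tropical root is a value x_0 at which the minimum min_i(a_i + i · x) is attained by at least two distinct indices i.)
Roots: {-6, 5, 7}

Each tropical root is a break point of the lower envelope of the lines y = a_i + i · x (there are 4 lines, with slopes 0, 1, ..., 3). Only the lines that attain the minimum somewhere contribute to roots; other lines are dominated. Here the surviving (envelope) indices are i = 3, i = 2, i = 1, i = 0.
Intersections between consecutive envelope lines give the roots: for adjacent envelope indices i < j the intersection is x = (a_i − a_j) / (j − i). Reading off the sorted break points: {-6, 5, 7}.
Verification: at each break x_0, at least two indices attain the minimum of min_i(a_i + i · x_0).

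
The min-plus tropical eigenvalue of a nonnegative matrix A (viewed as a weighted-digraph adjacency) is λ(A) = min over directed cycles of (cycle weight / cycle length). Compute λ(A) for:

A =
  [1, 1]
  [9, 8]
λ(A) = 1

Enumerate directed cycles and compute their means (weight / length). Sample:
  cycle 0 → 0: weight = 1, length = 1, mean = 1/1 ≈ 1.000
  cycle 1 → 1: weight = 8, length = 1, mean = 8/1 ≈ 8.000
  cycle 0 → 1 → 0: weight = 10, length = 2, mean = 10/2 ≈ 5.000
  cycle 1 → 0 → 1: weight = 10, length = 2, mean = 10/2 ≈ 5.000
Minimum mean = 1.000, attained e.g. along the cycle 0 → 0 with weight 1 and length 1. So λ(A) = 1/1 = 1.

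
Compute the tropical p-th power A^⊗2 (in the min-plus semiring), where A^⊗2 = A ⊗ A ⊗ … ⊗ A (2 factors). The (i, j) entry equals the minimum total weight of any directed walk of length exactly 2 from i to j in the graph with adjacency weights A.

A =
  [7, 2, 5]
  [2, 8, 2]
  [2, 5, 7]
A^⊗2 =
  [4, 9, 4]
  [4, 4, 7]
  [7, 4, 7]

Each entry (A^⊗2)_ij equals the minimum over all length-2 walks i = v_0 → v_1 → … → v_2 = j of Σ_t A[v_t][v_{t+1}]. For example, for (i, j) = (0, 2) we minimise over 3 possible intermediate vertex sequences; the minimum is 4, attained along the walk 0 → 1 → 2.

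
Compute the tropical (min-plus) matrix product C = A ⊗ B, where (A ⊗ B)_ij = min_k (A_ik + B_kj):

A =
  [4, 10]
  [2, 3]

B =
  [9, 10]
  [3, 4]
A ⊗ B =
  [13, 14]
  [6, 7]

Apply the min-plus product entry-by-entry:
  C[0][0] = min over k of (A[0][0] + B[0][0] = 4 + 9 = 13, A[0][1] + B[1][0] = 10 + 3 = 13) = 13 (attained at k = 0)
  C[0][1] = min over k of (A[0][0] + B[0][1] = 4 + 10 = 14, A[0][1] + B[1][1] = 10 + 4 = 14) = 14 (attained at k = 0)
  C[1][0] = min over k of (A[1][0] + B[0][0] = 2 + 9 = 11, A[1][1] + B[1][0] = 3 + 3 = 6) = 6 (attained at k = 1)
  C[1][1] = min over k of (A[1][0] + B[0][1] = 2 + 10 = 12, A[1][1] + B[1][1] = 3 + 4 = 7) = 7 (attained at k = 1)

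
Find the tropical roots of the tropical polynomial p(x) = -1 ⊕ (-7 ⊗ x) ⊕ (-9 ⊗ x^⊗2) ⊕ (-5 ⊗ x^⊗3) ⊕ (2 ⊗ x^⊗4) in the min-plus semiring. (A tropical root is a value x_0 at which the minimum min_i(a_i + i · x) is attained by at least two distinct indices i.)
Roots: {-7, -4, 2, 6}

Each tropical root is a break point of the lower envelope of the lines y = a_i + i · x (there are 5 lines, with slopes 0, 1, ..., 4). Only the lines that attain the minimum somewhere contribute to roots; other lines are dominated. Here the surviving (envelope) indices are i = 4, i = 3, i = 2, i = 1, i = 0.
Intersections between consecutive envelope lines give the roots: for adjacent envelope indices i < j the intersection is x = (a_i − a_j) / (j − i). Reading off the sorted break points: {-7, -4, 2, 6}.
Verification: at each break x_0, at least two indices attain the minimum of min_i(a_i + i · x_0).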